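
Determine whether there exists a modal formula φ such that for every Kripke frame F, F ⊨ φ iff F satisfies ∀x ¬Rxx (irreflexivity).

No — not modally definable

If a class were modally definable it would be closed under surjective bounded morphisms (Goldblatt–Thomason).
The 2-cycle (worlds a,b with a→b→a) is irreflexive, and the map sending every world to a single reflexive point • is a surjective bounded morphism (forth: every edge maps to (•,•); back: every world has a successor). So any modal formula valid on the 2-cycle is also valid on the reflexive point, which is not irreflexive.
Hence irreflexivity is not modally definable.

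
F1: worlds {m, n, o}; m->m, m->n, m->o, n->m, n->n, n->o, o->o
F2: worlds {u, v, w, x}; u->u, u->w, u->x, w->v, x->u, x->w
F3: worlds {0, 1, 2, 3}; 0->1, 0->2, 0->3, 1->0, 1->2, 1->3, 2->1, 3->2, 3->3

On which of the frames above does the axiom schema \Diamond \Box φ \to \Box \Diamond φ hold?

F1

Frame correspondent (Sahlqvist): \forall x \forall y \forall z (Rxy \wedge Rxz \to \exists w (Ryw \wedge Rzw)) — i.e. convergence.
F1: condition met.
F2: fails — Ruw and Ruu but w and u have no common successor.
F3: fails — R02 and R01 but 2 and 1 have no common successor.
Valid on: F1.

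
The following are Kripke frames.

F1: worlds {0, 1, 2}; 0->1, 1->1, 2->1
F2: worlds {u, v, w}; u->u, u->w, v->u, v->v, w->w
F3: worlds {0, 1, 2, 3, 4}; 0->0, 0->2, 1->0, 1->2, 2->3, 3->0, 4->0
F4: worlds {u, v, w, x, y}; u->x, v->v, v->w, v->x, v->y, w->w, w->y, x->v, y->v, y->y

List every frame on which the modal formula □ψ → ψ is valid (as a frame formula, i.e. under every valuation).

F2

The schema corresponds to reflexivity: ∀x Rxx.
F1: fails — world 0 does not see itself.
F2: holds.
F3: fails — world 1 does not see itself.
F4: fails — world u does not see itself.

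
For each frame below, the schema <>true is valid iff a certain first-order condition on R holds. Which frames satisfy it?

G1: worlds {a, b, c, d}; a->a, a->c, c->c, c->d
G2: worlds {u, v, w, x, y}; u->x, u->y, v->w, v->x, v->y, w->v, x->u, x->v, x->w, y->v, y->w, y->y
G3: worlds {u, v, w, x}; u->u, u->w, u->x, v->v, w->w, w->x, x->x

G2, G3

Frame correspondent (Sahlqvist): forall x exists y Rxy — i.e. seriality.
G1: fails — world b has no successor.
G2: condition met.
G3: condition met.
Valid on: G2, G3.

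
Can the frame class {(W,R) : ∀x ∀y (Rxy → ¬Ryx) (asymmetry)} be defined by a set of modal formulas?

Any modally definable frame class is closed under surjective bounded morphisms.
The 5-cycle (worlds w0,w1,w2,w3,w4 with w0→w1→w2→w3→w4→w0) is asymmetric. Mapping every world to a single reflexive point • is a surjective bounded morphism, and the reflexive point is not asymmetric (R•• but asymmetry requires ¬R••).
So no modal formula (or set of formulas) defines exactly the asymmetric frames.

Not modally definable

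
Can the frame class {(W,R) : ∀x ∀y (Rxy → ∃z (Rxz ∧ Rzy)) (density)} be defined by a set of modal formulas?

Definable; □□p → □p defines it

This is a Sahlqvist condition; the C4 axiom □□p → □p defines it.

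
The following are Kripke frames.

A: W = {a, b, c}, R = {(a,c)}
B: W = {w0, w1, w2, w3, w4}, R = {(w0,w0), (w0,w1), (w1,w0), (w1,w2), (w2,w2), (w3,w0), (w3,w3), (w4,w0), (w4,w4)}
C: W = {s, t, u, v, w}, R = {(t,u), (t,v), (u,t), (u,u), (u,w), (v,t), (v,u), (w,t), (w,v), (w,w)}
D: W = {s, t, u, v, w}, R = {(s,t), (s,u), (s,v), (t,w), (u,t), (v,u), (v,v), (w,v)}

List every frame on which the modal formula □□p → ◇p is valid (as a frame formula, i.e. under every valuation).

This is the axiom for a generalized confluence (Geach) condition; its first-order frame correspondent is ∀x ∃w (xR²w ∧ xRw).
A: fails — at a but no w with aR²w and aRw.
B: condition met.
C: fails — at s but no w* with sR²w* and sRw*.
D: fails — at t but no w* with tR²w* and tRw*.
Valid on: B.

B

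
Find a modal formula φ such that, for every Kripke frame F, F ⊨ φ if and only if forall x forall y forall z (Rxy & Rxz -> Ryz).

◇p → □◇p

The condition is the Euclidean property. The 5 schema ◇p → □◇p defines it.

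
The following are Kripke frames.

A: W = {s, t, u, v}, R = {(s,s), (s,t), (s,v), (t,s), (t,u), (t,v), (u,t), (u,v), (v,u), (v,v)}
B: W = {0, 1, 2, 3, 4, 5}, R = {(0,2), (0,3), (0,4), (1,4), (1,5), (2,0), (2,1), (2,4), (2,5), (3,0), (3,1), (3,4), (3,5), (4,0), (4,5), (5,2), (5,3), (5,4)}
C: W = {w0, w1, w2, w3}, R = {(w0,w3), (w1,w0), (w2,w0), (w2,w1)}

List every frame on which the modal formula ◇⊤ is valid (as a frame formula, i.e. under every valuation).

The schema corresponds to seriality: ∀x ∃y Rxy.
A: satisfies the condition.
B: satisfies the condition.
C: fails — world w3 has no successor.
Valid on: A, B.

A, B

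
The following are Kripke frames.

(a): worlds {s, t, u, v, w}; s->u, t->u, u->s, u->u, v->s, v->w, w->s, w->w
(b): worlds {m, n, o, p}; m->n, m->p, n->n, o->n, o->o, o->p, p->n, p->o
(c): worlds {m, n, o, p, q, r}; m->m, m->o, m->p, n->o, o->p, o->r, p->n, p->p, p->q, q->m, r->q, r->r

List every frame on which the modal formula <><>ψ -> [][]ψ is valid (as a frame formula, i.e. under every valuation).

none

Frame correspondent (Sahlqvist): forall x forall y forall z ((x R^2 y & x R^2 z) -> exists w (y = w & z = w)) — i.e. a generalized confluence (Geach) condition.
(a): fails — sR²s, sR²u but s ≠ u.
(b): fails — mR²n, mR²o but n ≠ o.
(c): fails — mR²m, mR²n but m ≠ n.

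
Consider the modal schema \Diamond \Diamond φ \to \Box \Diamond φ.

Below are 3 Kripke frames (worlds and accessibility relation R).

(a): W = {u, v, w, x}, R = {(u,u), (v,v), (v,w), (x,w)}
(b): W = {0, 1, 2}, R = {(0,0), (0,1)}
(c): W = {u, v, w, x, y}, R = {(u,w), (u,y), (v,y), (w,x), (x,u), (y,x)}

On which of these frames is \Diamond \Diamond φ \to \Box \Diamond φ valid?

Frame correspondent (Sahlqvist): \forall x \forall y \forall z ((x R^2 y \wedge xRz) \to \exists w (y = w \wedge zRw)) — i.e. a generalized confluence (Geach) condition.
(a): fails — vR²v, vRw but no t with v=t and wRt.
(b): fails — 0R²0, 0R1 but no w with 0=w and 1Rw.
(c): satisfies the condition.

(c)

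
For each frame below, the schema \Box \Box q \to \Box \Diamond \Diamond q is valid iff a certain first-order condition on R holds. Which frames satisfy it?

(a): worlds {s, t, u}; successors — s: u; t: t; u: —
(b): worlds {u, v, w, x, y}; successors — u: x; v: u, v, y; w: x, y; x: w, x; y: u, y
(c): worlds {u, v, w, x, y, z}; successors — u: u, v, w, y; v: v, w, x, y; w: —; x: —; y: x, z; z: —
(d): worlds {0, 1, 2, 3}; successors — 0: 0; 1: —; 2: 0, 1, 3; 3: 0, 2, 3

(b)

Frame correspondent (Sahlqvist): \forall x \forall z (xRz \to \exists w (x R^2 w \wedge z R^2 w)) — i.e. a generalized confluence (Geach) condition.
(a): fails — sRu but no w with sR²w and uR²w.
(b): holds.
(c): fails — uRw but no t with uR²t and wR²t.
(d): fails — 2R1 but no w with 2R²w and 1R²w.
Valid on: (b).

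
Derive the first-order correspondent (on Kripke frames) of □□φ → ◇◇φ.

∀x ∃w (xR²w ∧ xR²w)

This is a Sahlqvist (Geach-type) schema ◇^0□^2φ → □^0◇^2φ.
First-order correspondent: ∀x ∃w (xR²w ∧ xR²w).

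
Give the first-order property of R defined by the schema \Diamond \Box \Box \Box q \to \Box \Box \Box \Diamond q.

This is a Sahlqvist (Geach-type) schema ◇^1□^3q → □^3◇^1q.
Minimal-valuation argument: fix x; take any y with xR^1y and any z with xR^3z. Set V(q) to the set of worlds R-reachable from y in exactly 3 steps. Then □^3q holds at y, so the antecedent holds at x; validity forces ◇^1q at z, giving a w with zR^1w and yR^3w.
First-order correspondent: \forall x \forall y \forall z ((xRy \wedge x R^3 z) \to \exists w (y R^3 w \wedge zRw)).

\forall x \forall y \forall z ((xRy \wedge x R^3 z) \to \exists w (y R^3 w \wedge zRw))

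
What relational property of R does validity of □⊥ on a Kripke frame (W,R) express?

emptiness of R

□⊥ is valid iff no world has any successor (otherwise □⊥ fails at any world with one).
Conversely, on a frame with emptiness of R the schema holds at every world under every valuation.
Frame condition: ∀x ∀y ¬Rxy.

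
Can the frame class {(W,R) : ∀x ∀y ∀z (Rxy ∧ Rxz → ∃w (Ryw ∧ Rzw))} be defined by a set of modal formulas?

This is a Sahlqvist condition; the .2 axiom ◇□r → □◇r defines it.
Suppose ◇□r→□◇r is valid. Take Rxy, Rxz and set V(r)={w : Ryw}. Then □r at y so ◇□r at x, so □◇r at x, so ◇r at z, giving w with Rzw and Ryw.

Definable; ◇□r → □◇r defines it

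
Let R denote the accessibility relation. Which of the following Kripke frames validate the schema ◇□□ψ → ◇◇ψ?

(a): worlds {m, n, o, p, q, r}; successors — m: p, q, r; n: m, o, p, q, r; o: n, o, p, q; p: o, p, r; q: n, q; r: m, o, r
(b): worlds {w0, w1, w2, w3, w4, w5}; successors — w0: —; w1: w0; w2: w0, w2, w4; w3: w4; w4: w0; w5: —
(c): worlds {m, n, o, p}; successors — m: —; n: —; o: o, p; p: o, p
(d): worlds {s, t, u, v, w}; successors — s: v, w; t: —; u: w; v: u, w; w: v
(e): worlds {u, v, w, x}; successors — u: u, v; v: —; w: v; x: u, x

Frame correspondent (Sahlqvist): ∀x ∀y (xRy → ∃w (yR²w ∧ xR²w)) — i.e. a generalized confluence (Geach) condition.
(a): ✓.
(b): fails — w1Rw0 but no w with w0R²w and w1R²w.
(c): ✓.
(d): fails — uRw but no w* with wR²w* and uR²w*.
(e): fails — uRv but no t with vR²t and uR²t.
Valid on: (a), (c).

(a), (c)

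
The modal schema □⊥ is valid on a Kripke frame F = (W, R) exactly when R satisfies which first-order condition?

□⊥ is valid iff no world has any successor (otherwise □⊥ fails at any world with one).

emptiness of R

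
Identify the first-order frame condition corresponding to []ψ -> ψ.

Suppose □ψ→ψ is valid. At any x set V(ψ)={w : Rxw}. Then □ψ holds at x, so ψ holds at x, i.e. Rxx.
Conversely, on a frame with reflexivity the schema holds at every world under every valuation.
So the correspondent is reflexivity.

reflexivity: forall x Rxx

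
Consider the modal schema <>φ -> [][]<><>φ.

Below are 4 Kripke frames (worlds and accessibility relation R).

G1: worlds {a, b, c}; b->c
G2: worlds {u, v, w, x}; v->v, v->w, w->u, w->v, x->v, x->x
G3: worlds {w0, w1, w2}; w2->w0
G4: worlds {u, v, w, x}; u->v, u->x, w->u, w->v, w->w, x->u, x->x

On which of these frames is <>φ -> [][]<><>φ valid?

This is the axiom for a generalized confluence (Geach) condition; its first-order frame correspondent is forall x forall y forall z ((xRy & x R^2 z) -> exists w (y = w & z R^2 w)).
G1: holds.
G2: fails — vRv, vR²u but no t with v=t and uR²t.
G3: holds.
G4: fails — uRv, uR²u but no t with v=t and uR²t.
Valid on: G1, G3.

G1, G3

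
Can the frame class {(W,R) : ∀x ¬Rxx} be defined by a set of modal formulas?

Not definable by any modal formula

If a class were modally definable it would be closed under surjective bounded morphisms (Goldblatt–Thomason).
The 3-cycle (worlds w0,w1,w2 with w0→w1→w2→w0) is irreflexive, and the map sending every world to a single reflexive point • is a surjective bounded morphism (forth: every edge maps to (•,•); back: every world has a successor). So any modal formula valid on the 3-cycle is also valid on the reflexive point, which is not irreflexive.
Hence irreflexivity is not modally definable.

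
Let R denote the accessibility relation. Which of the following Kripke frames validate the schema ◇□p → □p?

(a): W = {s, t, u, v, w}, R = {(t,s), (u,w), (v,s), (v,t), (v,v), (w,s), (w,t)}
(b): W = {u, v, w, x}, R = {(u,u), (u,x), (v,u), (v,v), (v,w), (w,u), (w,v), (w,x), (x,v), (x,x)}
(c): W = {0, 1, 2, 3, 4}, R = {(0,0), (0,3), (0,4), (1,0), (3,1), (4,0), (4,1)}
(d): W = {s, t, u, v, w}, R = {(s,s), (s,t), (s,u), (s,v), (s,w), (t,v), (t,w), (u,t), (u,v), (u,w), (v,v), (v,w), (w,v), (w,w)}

none

The schema corresponds to the Euclidean property: ∀x ∀y ∀z (Rxy ∧ Rxz → Ryz).
(a): fails — Rts and Rts but not Rss.
(b): fails — Rux and Ruu but not Rxu.
(c): fails — R04 and R04 but not R44.
(d): fails — Rsv and Rsu but not Rvu.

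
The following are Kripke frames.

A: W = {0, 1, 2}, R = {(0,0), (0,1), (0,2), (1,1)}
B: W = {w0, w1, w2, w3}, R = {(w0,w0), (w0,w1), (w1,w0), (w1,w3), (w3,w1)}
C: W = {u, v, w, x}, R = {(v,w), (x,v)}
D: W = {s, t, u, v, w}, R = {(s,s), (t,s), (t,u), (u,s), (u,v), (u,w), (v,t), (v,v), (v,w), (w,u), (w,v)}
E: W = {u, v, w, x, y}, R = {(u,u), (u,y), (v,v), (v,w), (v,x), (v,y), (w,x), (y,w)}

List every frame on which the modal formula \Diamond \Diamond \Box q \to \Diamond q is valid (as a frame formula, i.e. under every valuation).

The schema corresponds to a generalized confluence (Geach) condition: \forall x \forall y (x R^2 y \to \exists w (yRw \wedge xRw)).
A: fails — 0R²2 but no w with 2Rw and 0Rw.
B: satisfies the condition.
C: fails — xR²w but no t with wRt and xRt.
D: fails — tR²v but no w* with vRw* and tRw*.
E: fails — uR²w but no t with wRt and uRt.

B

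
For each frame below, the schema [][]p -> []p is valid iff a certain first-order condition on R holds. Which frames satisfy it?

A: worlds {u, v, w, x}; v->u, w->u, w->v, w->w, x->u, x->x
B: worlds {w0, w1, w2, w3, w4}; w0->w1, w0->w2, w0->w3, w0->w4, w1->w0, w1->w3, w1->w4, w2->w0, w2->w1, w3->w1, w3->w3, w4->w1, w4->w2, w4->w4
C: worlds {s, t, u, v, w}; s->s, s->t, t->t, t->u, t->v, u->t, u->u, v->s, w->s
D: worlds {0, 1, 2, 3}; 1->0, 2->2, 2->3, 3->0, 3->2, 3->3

C

This is the axiom for density; its first-order frame correspondent is forall x forall y (Rxy -> exists z (Rxz & Rzy)).
A: fails — Rvu but no z with Rvz and Rzu.
B: fails — Rw1w0 but no z with Rw1z and Rzw0.
C: holds.
D: fails — R10 but no z with R1z and Rz0.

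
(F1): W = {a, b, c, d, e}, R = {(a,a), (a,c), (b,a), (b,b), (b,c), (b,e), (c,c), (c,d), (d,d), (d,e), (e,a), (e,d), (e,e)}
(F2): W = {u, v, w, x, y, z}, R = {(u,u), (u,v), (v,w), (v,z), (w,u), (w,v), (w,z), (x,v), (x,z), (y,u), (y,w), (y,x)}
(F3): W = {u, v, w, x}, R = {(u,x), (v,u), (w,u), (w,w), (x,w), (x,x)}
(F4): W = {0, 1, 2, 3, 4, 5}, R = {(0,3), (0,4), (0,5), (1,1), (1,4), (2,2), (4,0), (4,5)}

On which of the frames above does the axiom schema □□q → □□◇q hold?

(F1), (F3)

Frame correspondent (Sahlqvist): ∀x ∀z (xR²z → ∃w (xR²w ∧ zRw)) — i.e. a generalized confluence (Geach) condition.
(F1): ✓.
(F2): fails — uR²z but no t with uR²t and zRt.
(F3): ✓.
(F4): fails — 0R²5 but no w with 0R²w and 5Rw.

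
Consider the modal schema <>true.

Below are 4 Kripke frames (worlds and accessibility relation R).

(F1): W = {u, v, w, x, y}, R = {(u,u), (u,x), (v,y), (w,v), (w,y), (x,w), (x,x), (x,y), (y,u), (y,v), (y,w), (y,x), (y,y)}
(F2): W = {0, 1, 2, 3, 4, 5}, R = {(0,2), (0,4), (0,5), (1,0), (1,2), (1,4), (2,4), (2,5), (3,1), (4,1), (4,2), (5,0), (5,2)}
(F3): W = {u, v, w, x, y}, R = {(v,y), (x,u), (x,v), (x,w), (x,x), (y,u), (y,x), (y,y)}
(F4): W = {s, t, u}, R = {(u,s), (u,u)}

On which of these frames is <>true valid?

(F1), (F2)

This is the axiom for seriality; its first-order frame correspondent is forall x exists y Rxy.
(F1): condition met.
(F2): condition met.
(F3): fails — world u has no successor.
(F4): fails — world s has no successor.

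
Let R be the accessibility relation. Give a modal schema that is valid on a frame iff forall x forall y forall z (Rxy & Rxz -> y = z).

◇p → □p

A defining formula is ◇p → □p (the CD axiom).
Suppose ◇p→□p is valid. Take Rxy, Rxz and set V(p)={y}. Then ◇p at x, so □p at x, so p at z, i.e. z=y.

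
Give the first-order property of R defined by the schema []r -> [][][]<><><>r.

This is a Sahlqvist (Geach-type) schema ◇^0□^1r → □^3◇^3r.
Minimal-valuation argument: fix x; take any y with xR^0y and any z with xR^3z. Set V(r) to the set of worlds R-reachable from y in exactly 1 step. Then □^1r holds at y, so the antecedent holds at x; validity forces ◇^3r at z, giving a w with zR^3w and yR^1w.
First-order correspondent: forall x forall z (x R^3 z -> exists w (xRw & z R^3 w)).

forall x forall z (x R^3 z -> exists w (xRw & z R^3 w))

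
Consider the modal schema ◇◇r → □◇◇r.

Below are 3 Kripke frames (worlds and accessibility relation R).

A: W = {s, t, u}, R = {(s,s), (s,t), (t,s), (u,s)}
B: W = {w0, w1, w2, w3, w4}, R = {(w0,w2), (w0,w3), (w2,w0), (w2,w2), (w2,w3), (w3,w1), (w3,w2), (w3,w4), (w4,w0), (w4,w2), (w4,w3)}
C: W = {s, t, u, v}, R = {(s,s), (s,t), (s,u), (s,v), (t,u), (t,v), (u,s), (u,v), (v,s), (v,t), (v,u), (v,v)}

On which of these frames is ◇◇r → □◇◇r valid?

A, C

Frame correspondent (Sahlqvist): ∀x ∀y ∀z ((xR²y ∧ xRz) → ∃w (y = w ∧ zR²w)) — i.e. a generalized confluence (Geach) condition.
A: satisfies the condition.
B: fails — w0R²w1, w0Rw3 but no w with w1=w and w3R²w.
C: satisfies the condition.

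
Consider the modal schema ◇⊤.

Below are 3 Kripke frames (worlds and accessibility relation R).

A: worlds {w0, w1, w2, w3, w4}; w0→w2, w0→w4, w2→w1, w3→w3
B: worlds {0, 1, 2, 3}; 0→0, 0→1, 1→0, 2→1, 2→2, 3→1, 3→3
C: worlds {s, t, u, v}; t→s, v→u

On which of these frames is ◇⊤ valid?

B

The schema corresponds to seriality: ∀x ∃y Rxy.
A: fails — world w1 has no successor.
B: holds.
C: fails — world s has no successor.
Valid on: B.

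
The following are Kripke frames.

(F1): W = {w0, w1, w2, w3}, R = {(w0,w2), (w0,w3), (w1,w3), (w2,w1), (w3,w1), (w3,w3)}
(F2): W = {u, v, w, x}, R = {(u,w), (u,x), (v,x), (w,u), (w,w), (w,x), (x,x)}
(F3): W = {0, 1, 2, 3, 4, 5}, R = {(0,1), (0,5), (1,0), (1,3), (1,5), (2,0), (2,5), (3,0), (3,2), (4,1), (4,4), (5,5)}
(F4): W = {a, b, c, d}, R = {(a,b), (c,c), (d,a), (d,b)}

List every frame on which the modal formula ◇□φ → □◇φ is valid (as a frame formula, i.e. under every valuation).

(F1), (F2)

This is the axiom for convergence; its first-order frame correspondent is ∀x ∀y ∀z (Rxy ∧ Rxz → ∃w (Ryw ∧ Rzw)).
(F1): condition met.
(F2): condition met.
(F3): fails — R10 and R13 but 0 and 3 have no common successor.
(F4): fails — Rab and Rab but b and b have no common successor.
Valid on: (F1), (F2).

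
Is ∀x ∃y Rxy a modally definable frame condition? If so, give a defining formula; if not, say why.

Yes: it is seriality, defined by the D schema □q → ◇q.
Suppose □q→◇q is valid. At any x set V(q)=W. Then □q at x, so ◇q at x, so x has a successor.

Definable; □q → ◇q defines it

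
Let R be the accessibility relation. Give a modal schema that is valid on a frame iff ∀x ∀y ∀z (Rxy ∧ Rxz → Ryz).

This is the Euclidean property; the standard corresponding axiom is 5: ◇s → □◇s.
Suppose ◇s→□◇s is valid. Take Rxy, Rxz and set V(s)={y}. Then ◇s at x, so □◇s at x, so ◇s at z, so some w with Rzw has s; w=y, i.e. Rzy. By symmetry of the argument, Ryz.

◇s → □◇s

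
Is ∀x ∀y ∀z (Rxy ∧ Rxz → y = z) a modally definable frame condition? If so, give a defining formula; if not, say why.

Definable; ◇p → □p defines it

This is a Sahlqvist condition; the CD axiom ◇p → □p defines it.
Suppose ◇p→□p is valid. Take Rxy, Rxz and set V(p)={y}. Then ◇p at x, so □p at x, so p at z, i.e. z=y.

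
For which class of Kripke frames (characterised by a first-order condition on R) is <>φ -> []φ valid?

This is the CD axiom.
Its frame correspondent is partial functionality — forall x forall y forall z (Rxy & Rxz -> y = z).

Partial functionality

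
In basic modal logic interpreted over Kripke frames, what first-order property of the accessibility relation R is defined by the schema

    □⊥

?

□⊥ is valid iff no world has any successor (otherwise □⊥ fails at any world with one).
Conversely, on a frame with emptiness of R the schema holds at every world under every valuation.
So the correspondent is emptiness of R.

emptiness of R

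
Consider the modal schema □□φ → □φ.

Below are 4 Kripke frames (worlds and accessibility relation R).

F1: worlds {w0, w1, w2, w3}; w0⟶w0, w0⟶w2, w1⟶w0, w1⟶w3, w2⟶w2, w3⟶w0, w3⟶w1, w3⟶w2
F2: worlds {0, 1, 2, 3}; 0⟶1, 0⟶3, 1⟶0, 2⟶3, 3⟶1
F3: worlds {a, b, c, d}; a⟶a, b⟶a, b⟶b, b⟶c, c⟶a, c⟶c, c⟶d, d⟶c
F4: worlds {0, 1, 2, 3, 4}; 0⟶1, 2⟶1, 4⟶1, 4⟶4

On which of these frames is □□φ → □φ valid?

F3

Frame correspondent (Sahlqvist): ∀x ∀y (Rxy → ∃z (Rxz ∧ Rzy)) — i.e. density.
F1: fails — Rw3w1 but no z with Rw3z and Rzw1.
F2: fails — R10 but no z with R1z and Rz0.
F3: ✓.
F4: fails — R01 but no z with R0z and Rz1.
Valid on: F3.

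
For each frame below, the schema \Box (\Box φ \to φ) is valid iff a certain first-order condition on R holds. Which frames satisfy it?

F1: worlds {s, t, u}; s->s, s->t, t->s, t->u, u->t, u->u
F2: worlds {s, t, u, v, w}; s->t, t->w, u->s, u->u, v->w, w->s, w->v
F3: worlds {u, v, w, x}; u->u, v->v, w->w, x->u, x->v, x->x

F3

The schema corresponds to shift-reflexivity: \forall x \forall y (Rxy \to Ryy).
F1: fails — Rut but not Rtt.
F2: fails — Rvw but not Rww.
F3: satisfies the condition.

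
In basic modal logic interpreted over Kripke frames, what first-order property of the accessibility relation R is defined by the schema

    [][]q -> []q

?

Suppose □□q→□q is valid. Take Rxy and set V(q)={w : xR²w}. Then □□q at x, so □q at x, so q at y, i.e. ∃z(Rxz∧Rzy).
Conversely, on a frame with density the schema holds at every world under every valuation.
Frame condition: forall x forall y (Rxy -> exists z (Rxz & Rzy)).

density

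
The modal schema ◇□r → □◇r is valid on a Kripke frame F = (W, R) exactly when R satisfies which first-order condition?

Convergence

This schema is the .2 axiom.
It corresponds to convergence: ∀x ∀y ∀z (Rxy ∧ Rxz → ∃w (Ryw ∧ Rzw)).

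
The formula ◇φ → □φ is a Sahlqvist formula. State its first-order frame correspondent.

partial functionality: ∀x ∀y ∀z (Rxy ∧ Rxz → y = z)

Suppose ◇φ→□φ is valid. Take Rxy, Rxz and set V(φ)={y}. Then ◇φ at x, so □φ at x, so φ at z, i.e. z=y.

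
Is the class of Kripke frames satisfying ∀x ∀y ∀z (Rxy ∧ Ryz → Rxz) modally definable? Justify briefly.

Yes — defined by □q → □□q

Yes: it is transitivity, defined by the 4 schema □q → □□q.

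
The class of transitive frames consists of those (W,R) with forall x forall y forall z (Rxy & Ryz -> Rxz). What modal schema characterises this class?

□s → □□s

The condition is transitivity. The 4 schema □s → □□s defines it.
Suppose □s→□□s is valid. Take Rxy, Ryz and set V(s)={w : Rxw}. Then □s at x, so □□s at x, so □s at y, so s at z, i.e. Rxz.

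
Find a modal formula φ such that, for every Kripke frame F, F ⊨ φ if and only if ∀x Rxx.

A defining formula is □p → p (the T axiom).
Suppose □p→p is valid. At any x set V(p)={w : Rxw}. Then □p holds at x, so p holds at x, i.e. Rxx.

□p → p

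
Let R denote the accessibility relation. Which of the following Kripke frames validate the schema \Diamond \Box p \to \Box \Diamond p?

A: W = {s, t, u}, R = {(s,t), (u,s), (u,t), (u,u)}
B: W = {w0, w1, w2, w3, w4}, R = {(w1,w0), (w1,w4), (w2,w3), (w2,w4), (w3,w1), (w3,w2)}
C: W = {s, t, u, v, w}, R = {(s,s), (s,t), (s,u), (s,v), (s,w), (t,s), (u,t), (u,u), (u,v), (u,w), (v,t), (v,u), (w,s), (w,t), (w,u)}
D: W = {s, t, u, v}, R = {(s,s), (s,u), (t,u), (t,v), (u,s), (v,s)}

D

Frame correspondent (Sahlqvist): \forall x \forall y \forall z (Rxy \wedge Rxz \to \exists w (Ryw \wedge Rzw)) — i.e. convergence.
A: fails — Rst and Rst but t and t have no common successor.
B: fails — Rw1w0 and Rw1w0 but w0 and w0 have no common successor.
C: fails — Rsv and Rst but v and t have no common successor.
D: ✓.
Valid on: D.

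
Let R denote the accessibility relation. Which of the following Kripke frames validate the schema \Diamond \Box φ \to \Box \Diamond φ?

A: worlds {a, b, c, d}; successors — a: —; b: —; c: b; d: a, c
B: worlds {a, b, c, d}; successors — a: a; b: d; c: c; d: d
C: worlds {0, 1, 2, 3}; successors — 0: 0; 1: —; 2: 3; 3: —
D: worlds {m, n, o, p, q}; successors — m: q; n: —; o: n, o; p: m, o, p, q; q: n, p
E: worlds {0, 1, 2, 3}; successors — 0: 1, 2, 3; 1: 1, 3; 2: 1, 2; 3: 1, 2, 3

B, E

The schema corresponds to convergence: \forall x \forall y \forall z (Rxy \wedge Rxz \to \exists w (Ryw \wedge Rzw)).
A: fails — Rcb and Rcb but b and b have no common successor.
B: ✓.
C: fails — R23 and R23 but 3 and 3 have no common successor.
D: fails — Ron and Ron but n and n have no common successor.
E: ✓.
Valid on: B, E.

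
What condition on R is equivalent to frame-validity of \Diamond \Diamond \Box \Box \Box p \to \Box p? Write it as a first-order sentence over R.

This is a Sahlqvist (Geach-type) schema ◇^2□^3p → □^1◇^0p.
Minimal-valuation argument: fix x; take any y with xR^2y and any z with xR^1z. Set V(p) to the set of worlds R-reachable from y in exactly 3 steps. Then □^3p holds at y, so the antecedent holds at x; validity forces ◇^0p at z, giving a w with zR^0w and yR^3w.
First-order correspondent: \forall x \forall y \forall z ((x R^2 y \wedge xRz) \to \exists w (y R^3 w \wedge z = w)).

\forall x \forall y \forall z ((x R^2 y \wedge xRz) \to \exists w (y R^3 w \wedge z = w))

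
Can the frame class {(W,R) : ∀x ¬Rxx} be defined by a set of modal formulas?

Not definable by any modal formula

Modal frame validity is preserved under surjective bounded morphisms.
The 4-cycle (worlds w0,w1,w2,w3 with w0→w1→w2→w3→w0) is irreflexive, and the map sending every world to a single reflexive point • is a surjective bounded morphism (forth: every edge maps to (•,•); back: every world has a successor). So any modal formula valid on the 4-cycle is also valid on the reflexive point, which is not irreflexive.
Hence irreflexivity is not modally definable.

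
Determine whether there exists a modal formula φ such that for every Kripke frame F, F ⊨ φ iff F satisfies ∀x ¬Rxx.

No — not modally definable

Modal frame validity is preserved under surjective bounded morphisms.
The 2-cycle (worlds w0,w1 with w0→w1→w0) is irreflexive, and the map sending every world to a single reflexive point • is a surjective bounded morphism (forth: every edge maps to (•,•); back: every world has a successor). So any modal formula valid on the 2-cycle is also valid on the reflexive point, which is not irreflexive.
Hence irreflexivity is not modally definable.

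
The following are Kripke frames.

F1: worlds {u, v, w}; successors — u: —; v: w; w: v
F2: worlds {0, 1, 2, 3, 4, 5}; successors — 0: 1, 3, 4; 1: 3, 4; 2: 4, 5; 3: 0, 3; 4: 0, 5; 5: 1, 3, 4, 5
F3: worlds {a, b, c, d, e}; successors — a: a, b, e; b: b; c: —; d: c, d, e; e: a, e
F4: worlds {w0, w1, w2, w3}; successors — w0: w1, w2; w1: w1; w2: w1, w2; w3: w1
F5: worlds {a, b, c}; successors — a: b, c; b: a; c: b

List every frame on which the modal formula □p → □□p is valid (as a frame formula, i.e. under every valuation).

F4

Frame correspondent (Sahlqvist): ∀x ∀y ∀z (Rxy ∧ Ryz → Rxz) — i.e. transitivity.
F1: fails — Rwv and Rvw but not Rww.
F2: fails — R45 and R53 but not R43.
F3: fails — Rea and Rab but not Reb.
F4: ✓.
F5: fails — Rab and Rba but not Raa.
Valid on: F4.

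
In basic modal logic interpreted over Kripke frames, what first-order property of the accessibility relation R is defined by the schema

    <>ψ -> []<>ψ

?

the Euclidean property: forall x forall y forall z (Rxy & Rxz -> Ryz)

Suppose ◇ψ→□◇ψ is valid. Take Rxy, Rxz and set V(ψ)={y}. Then ◇ψ at x, so □◇ψ at x, so ◇ψ at z, so some w with Rzw has ψ; w=y, i.e. Rzy. By symmetry of the argument, Ryz.
Conversely, any frame satisfying forall x forall y forall z (Rxy & Rxz -> Ryz) validates the schema.
Frame condition: forall x forall y forall z (Rxy & Rxz -> Ryz).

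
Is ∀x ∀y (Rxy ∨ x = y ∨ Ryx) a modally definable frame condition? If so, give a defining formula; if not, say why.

Modal frame validity is preserved under disjoint unions.
Take 3 disjoint single-world reflexive frames: each is trivially connected, but their disjoint union has 3 worlds with no edge between distinct components, so it is not connected.
So the class is not modally definable.

Not modally definable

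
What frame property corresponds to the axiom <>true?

◇⊤ holds at w iff w has a successor, so frame-validity of ◇⊤ is exactly seriality. Equivalently via □φ → ◇φ:
Suppose □φ→◇φ is valid. At any x set V(φ)=W. Then □φ at x, so ◇φ at x, so x has a successor.

seriality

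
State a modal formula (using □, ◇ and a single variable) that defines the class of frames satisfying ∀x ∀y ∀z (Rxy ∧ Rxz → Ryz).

◇q → □◇q

The condition is the Euclidean property. The 5 schema ◇q → □◇q defines it.
Suppose ◇q→□◇q is valid. Take Rxy, Rxz and set V(q)={y}. Then ◇q at x, so □◇q at x, so ◇q at z, so some w with Rzw has q; w=y, i.e. Rzy. By symmetry of the argument, Ryz.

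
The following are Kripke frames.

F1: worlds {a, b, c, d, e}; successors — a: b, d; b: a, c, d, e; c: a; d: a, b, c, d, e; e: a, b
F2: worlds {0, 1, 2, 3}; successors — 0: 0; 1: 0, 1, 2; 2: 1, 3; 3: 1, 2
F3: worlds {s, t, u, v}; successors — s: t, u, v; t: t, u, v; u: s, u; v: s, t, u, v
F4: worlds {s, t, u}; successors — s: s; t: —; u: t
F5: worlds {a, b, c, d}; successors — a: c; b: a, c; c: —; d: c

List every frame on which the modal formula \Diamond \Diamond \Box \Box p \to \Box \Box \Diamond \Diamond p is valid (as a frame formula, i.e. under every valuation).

Frame correspondent (Sahlqvist): \forall x \forall y \forall z ((x R^2 y \wedge x R^2 z) \to \exists w (y R^2 w \wedge z R^2 w)) — i.e. a generalized confluence (Geach) condition.
F1: ✓.
F2: ✓.
F3: ✓.
F4: ✓.
F5: fails — bR²c, bR²c but no w with cR²w and cR²w.

F1, F2, F3, F4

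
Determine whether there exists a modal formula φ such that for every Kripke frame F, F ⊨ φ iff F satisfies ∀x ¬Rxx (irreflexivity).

Modal frame validity is preserved under surjective bounded morphisms.
The 5-cycle (worlds a,b,c,d,e with a→b→c→d→e→a) is irreflexive, and the map sending every world to a single reflexive point • is a surjective bounded morphism (forth: every edge maps to (•,•); back: every world has a successor). So any modal formula valid on the 5-cycle is also valid on the reflexive point, which is not irreflexive.
Hence irreflexivity is not modally definable.

Not definable by any modal formula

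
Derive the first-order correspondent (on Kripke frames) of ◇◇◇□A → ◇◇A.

∀x ∀y (xR³y → ∃w (yRw ∧ xR²w))

This is a Sahlqvist (Geach-type) schema ◇^3□^1A → □^0◇^2A.
Minimal-valuation argument: fix x; take any y with xR^3y and any z with xR^0z. Set V(A) to the set of worlds R-reachable from y in exactly 1 step. Then □^1A holds at y, so the antecedent holds at x; validity forces ◇^2A at z, giving a w with zR^2w and yR^1w.
First-order correspondent: ∀x ∀y (xR³y → ∃w (yRw ∧ xR²w)).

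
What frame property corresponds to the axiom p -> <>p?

Reflexivity

Equivalently (dual form): □p → p.
Suppose □p→p is valid. At any x set V(p)={w : Rxw}. Then □p holds at x, so p holds at x, i.e. Rxx.
The converse is a direct semantic check.
Frame condition: forall x Rxx.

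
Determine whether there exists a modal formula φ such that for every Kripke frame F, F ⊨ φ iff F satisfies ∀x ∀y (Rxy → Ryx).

This is a Sahlqvist condition; the B axiom p → □◇p defines it.
Suppose p→□◇p is valid. Take Rxy and set V(p)={x}. Then p at x, so □◇p at x, so ◇p at y, so some z with Ryz has p; z=x, i.e. Ryx.

Yes — defined by p → □◇p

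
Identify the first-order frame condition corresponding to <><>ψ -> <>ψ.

transitivity: forall x forall y forall z (Rxy & Ryz -> Rxz)

Equivalently (dual form): □ψ → □□ψ.
Suppose □ψ→□□ψ is valid. Take Rxy, Ryz and set V(ψ)={w : Rxw}. Then □ψ at x, so □□ψ at x, so □ψ at y, so ψ at z, i.e. Rxz.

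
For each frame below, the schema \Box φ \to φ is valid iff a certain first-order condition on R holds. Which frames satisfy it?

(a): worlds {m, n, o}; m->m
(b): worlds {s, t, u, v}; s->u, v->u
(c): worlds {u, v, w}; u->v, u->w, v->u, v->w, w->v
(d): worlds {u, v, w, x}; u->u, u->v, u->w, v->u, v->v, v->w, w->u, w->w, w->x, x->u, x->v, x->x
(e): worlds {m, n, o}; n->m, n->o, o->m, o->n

(d)

Frame correspondent (Sahlqvist): \forall x Rxx — i.e. reflexivity.
(a): fails — world n does not see itself.
(b): fails — world s does not see itself.
(c): fails — world u does not see itself.
(d): satisfies the condition.
(e): fails — world m does not see itself.
Valid on: (d).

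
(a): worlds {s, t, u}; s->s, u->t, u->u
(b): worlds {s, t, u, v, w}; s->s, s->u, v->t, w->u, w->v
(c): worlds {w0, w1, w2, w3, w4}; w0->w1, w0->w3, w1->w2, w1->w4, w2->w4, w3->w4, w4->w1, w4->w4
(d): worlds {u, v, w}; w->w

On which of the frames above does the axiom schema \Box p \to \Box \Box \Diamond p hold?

(d)

The schema corresponds to a generalized confluence (Geach) condition: \forall x \forall z (x R^2 z \to \exists w (xRw \wedge zRw)).
(a): fails — uR²t but no w with uRw and tRw.
(b): fails — sR²u but no w* with sRw* and uRw*.
(c): fails — w0R²w2 but no w with w0Rw and w2Rw.
(d): holds.
Valid on: (d).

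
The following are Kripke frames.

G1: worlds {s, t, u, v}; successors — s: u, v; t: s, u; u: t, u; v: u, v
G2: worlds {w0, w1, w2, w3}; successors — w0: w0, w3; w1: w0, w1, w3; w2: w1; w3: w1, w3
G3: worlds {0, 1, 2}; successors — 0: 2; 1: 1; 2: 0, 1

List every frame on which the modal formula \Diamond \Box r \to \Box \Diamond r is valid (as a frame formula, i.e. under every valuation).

G1, G2

The schema corresponds to convergence: \forall x \forall y \forall z (Rxy \wedge Rxz \to \exists w (Ryw \wedge Rzw)).
G1: condition met.
G2: condition met.
G3: fails — R20 and R21 but 0 and 1 have no common successor.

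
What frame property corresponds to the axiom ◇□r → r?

This is frame-equivalent to r → □◇r (substitute ¬r for r and contrapose).
Suppose r→□◇r is valid. Take Rxy and set V(r)={x}. Then r at x, so □◇r at x, so ◇r at y, so some z with Ryz has r; z=x, i.e. Ryx.
Conversely, on a frame with symmetry the schema holds at every world under every valuation.
So the correspondent is symmetry.

symmetry: ∀x ∀y (Rxy → Ryx)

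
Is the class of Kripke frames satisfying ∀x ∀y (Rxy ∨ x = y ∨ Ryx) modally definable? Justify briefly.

Not definable by any modal formula

Any modally definable frame class is closed under disjoint unions.
Take 2 disjoint single-world reflexive frames: each is trivially connected, but their disjoint union has 2 worlds with no edge between distinct components, so it is not connected.
Hence connectedness of R is not modally definable.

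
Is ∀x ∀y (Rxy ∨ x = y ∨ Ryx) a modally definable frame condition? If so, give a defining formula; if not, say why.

If a class were modally definable it would be closed under disjoint unions (Goldblatt–Thomason).
Take 4 disjoint single-world reflexive frames: each is trivially connected, but their disjoint union has 4 worlds with no edge between distinct components, so it is not connected.
So no modal formula (or set of formulas) defines exactly the connected frames.

No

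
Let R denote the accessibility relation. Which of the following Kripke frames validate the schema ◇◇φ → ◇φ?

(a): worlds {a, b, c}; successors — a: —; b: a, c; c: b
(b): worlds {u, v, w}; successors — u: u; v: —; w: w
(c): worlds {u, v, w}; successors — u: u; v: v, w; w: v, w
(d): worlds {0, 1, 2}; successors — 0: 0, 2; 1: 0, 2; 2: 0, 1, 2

The schema corresponds to transitivity: ∀x ∀y ∀z (Rxy ∧ Ryz → Rxz).
(a): fails — Rcb and Rba but not Rca.
(b): holds.
(c): holds.
(d): fails — R02 and R21 but not R01.

(b), (c)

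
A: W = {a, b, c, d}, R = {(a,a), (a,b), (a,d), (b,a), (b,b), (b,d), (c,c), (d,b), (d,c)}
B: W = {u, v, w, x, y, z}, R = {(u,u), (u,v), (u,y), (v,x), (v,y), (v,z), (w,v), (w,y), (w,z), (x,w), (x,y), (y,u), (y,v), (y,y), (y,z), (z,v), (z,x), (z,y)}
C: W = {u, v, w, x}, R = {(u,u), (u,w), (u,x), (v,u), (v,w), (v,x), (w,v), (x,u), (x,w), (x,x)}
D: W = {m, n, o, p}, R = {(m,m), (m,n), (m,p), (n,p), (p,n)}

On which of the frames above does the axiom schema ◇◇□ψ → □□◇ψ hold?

This is the axiom for a generalized confluence (Geach) condition; its first-order frame correspondent is ∀x ∀y ∀z ((xR²y ∧ xR²z) → ∃w (yRw ∧ zRw)).
A: fails — aR²a, aR²c but no w with aRw and cRw.
B: condition met.
C: fails — uR²u, uR²w but no t with uRt and wRt.
D: fails — mR²n, mR²p but no w with nRw and pRw.

B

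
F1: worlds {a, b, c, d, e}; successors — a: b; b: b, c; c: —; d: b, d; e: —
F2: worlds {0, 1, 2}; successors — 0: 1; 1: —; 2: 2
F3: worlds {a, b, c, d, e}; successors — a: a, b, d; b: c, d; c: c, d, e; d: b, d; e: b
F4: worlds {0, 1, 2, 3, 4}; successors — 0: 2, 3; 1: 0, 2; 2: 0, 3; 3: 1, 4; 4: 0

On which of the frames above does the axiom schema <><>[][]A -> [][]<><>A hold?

Frame correspondent (Sahlqvist): forall x forall y forall z ((x R^2 y & x R^2 z) -> exists w (y R^2 w & z R^2 w)) — i.e. a generalized confluence (Geach) condition.
F1: fails — aR²b, aR²c but no w with bR²w and cR²w.
F2: holds.
F3: holds.
F4: holds.

F2, F3, F4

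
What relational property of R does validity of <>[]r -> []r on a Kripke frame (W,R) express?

Replacing r by ¬r and contraposing gives the equivalent schema ◇r → □◇r.
Suppose ◇r→□◇r is valid. Take Rxy, Rxz and set V(r)={y}. Then ◇r at x, so □◇r at x, so ◇r at z, so some w with Rzw has r; w=y, i.e. Rzy. By symmetry of the argument, Ryz.
Conversely, on a frame with the Euclidean property the schema holds at every world under every valuation.
So the correspondent is the Euclidean property.

the Euclidean property: forall x forall y forall z (Rxy & Rxz -> Ryz)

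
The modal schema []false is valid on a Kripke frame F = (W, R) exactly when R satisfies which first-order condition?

□⊥ is valid iff no world has any successor (otherwise □⊥ fails at any world with one).

emptiness of R: forall x forall y ~Rxy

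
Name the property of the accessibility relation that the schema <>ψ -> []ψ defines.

partial functionality: forall x forall y forall z (Rxy & Rxz -> y = z)

This is the CD axiom.
Its frame correspondent is partial functionality — forall x forall y forall z (Rxy & Rxz -> y = z).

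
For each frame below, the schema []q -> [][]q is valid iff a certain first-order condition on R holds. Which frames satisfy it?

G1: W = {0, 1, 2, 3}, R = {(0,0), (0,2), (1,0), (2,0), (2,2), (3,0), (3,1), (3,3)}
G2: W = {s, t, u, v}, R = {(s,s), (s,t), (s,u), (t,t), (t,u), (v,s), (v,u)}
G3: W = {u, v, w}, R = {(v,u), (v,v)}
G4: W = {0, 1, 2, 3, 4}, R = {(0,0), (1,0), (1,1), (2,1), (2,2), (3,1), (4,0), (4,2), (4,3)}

G3

Frame correspondent (Sahlqvist): forall x forall y forall z (Rxy & Ryz -> Rxz) — i.e. transitivity.
G1: fails — R10 and R02 but not R12.
G2: fails — Rvs and Rst but not Rvt.
G3: condition met.
G4: fails — R31 and R10 but not R30.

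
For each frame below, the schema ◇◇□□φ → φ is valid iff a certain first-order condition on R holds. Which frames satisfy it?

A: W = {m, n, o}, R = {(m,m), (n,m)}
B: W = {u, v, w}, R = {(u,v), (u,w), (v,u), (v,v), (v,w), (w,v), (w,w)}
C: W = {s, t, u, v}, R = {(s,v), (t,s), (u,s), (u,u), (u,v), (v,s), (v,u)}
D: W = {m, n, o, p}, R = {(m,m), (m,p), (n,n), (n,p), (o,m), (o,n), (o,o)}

The schema corresponds to a generalized confluence (Geach) condition: ∀x ∀y (xR²y → ∃w (yR²w ∧ x = w)).
A: fails — nR²m but no w with mR²w and n=w.
B: condition met.
C: fails — tR²v but no w with vR²w and t=w.
D: fails — mR²p but no w with pR²w and m=w.
Valid on: B.

B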